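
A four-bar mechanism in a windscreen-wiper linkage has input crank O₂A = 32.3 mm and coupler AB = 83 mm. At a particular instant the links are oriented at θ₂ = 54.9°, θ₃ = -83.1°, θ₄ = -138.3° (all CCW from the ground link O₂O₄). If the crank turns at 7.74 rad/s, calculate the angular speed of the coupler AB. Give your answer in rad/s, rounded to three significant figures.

0.838

ω₂ = 7.74 rad/s
Differentiating the loop-closure r₂e^{iθ₂}+r₃e^{iθ₃}=r₁+r₄e^{iθ₄} gives r₂ω₂e^{iθ₂}+r₃ω₃e^{iθ₃}=r₄ω₄e^{iθ₄}.
Eliminating the other unknown: ω₃ = r₂ω₂ sin(θ₄−θ₂) / [r₃ sin(θ₃−θ₄)].
Numerator sine = +0.22835; denominator sine = +0.82115.
Result = 0.0323·7.74·(+0.22835) / (0.083·(+0.82115)) = +0.83762 rad/s; magnitude 0.83762 rad/s.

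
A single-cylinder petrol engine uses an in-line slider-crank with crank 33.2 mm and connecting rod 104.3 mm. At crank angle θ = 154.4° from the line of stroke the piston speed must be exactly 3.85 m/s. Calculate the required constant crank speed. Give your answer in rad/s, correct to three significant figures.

378

For an in-line slider-crank, |v_piston| = rω|sinθ|·[1 + r cosθ/√(L² − r² sin²θ)].
With r = 0.0332 m, L = 0.1043 m, θ = 154.4°: the bracketed kinematic factor |dx/dθ| = 0.010188 m.
ω = v/|dx/dθ| = 3.85/0.010188 = 377.91 rad/s.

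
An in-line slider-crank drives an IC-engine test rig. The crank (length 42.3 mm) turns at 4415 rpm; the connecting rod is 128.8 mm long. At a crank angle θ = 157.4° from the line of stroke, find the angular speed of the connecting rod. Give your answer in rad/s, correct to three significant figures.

ω = 462.3 rad/s (converted from 4415 rpm).
The rod makes angle φ with the slider axis where L sinφ = r sinθ; differentiating, L cosφ·φ̇ = r ω cosθ.
L cosφ = √(L² − r² sin²θ) = 0.12777 m.
|ω_rod| = r ω |cosθ| / √(L² − r² sin²θ) = 0.0423·462.3·0.92321/0.12777 = 141.31 rad/s.

141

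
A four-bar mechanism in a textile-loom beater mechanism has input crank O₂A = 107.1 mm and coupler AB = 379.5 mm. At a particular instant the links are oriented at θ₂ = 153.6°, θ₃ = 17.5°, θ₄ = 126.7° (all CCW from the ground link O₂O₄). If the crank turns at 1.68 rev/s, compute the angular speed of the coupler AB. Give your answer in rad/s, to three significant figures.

ω₂ = 10.56 rad/s (from 1.68 rev/s).
Differentiating the loop-closure r₂e^{iθ₂}+r₃e^{iθ₃}=r₁+r₄e^{iθ₄} gives r₂ω₂e^{iθ₂}+r₃ω₃e^{iθ₃}=r₄ω₄e^{iθ₄}.
Eliminating the other unknown: ω₃ = r₂ω₂ sin(θ₄−θ₂) / [r₃ sin(θ₃−θ₄)].
Numerator sine = -0.45243; denominator sine = -0.94438.
Result = 0.1071·10.56·(-0.45243) / (0.3795·(-0.94438)) = +1.4272 rad/s; magnitude 1.4272 rad/s.

1.43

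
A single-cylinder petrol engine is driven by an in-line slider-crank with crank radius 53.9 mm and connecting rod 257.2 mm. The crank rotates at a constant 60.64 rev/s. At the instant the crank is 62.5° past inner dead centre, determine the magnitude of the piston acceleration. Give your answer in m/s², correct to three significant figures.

2670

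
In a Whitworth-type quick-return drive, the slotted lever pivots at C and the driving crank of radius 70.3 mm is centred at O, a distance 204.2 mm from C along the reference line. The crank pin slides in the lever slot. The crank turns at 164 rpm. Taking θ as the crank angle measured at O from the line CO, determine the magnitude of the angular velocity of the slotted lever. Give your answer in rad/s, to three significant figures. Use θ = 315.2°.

3.88

ω = 17.17 rad/s (from 164 rpm).
Crank pin A relative to C: A = (d + r cosθ, r sinθ); lever angle φ = atan2(r sinθ, d + r cosθ).
Differentiating tanφ: φ̇ = rω(d cosθ + r)/(d² + r² + 2dr cosθ).
d² + r² + 2dr cosθ = |CA|² = 0.0670119 m²;  d cosθ + r = +0.21519 m.
|ω_lever| = |0.0703·17.17·+0.21519| / 0.0670119 = 3.8771 rad/s.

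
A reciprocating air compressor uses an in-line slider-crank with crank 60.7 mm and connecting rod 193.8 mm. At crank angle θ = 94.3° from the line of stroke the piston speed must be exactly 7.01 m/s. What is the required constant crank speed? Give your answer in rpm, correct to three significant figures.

1130

For an in-line slider-crank, |v_piston| = rω|sinθ|·[1 + r cosθ/√(L² − r² sin²θ)].
With r = 0.0607 m, L = 0.1938 m, θ = 94.3°: the bracketed kinematic factor |dx/dθ| = 0.059033 m.
ω = v/|dx/dθ| = 7.01/0.059033 = 118.75 rad/s.
N = 60ω/(2π) = 1134 rpm.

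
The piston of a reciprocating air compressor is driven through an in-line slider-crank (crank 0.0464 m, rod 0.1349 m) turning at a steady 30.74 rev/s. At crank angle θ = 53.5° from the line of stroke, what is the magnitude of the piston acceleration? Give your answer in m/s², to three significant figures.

867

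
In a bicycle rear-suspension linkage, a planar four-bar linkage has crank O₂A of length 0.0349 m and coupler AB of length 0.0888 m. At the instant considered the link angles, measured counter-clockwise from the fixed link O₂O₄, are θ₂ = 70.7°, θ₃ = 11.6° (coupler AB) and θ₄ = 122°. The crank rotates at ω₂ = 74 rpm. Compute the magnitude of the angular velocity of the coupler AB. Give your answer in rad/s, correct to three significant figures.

ω₂ = 7.749 rad/s (from 74 rpm).
Differentiating the loop-closure r₂e^{iθ₂}+r₃e^{iθ₃}=r₁+r₄e^{iθ₄} gives r₂ω₂e^{iθ₂}+r₃ω₃e^{iθ₃}=r₄ω₄e^{iθ₄}.
Eliminating the other unknown: ω₃ = r₂ω₂ sin(θ₄−θ₂) / [r₃ sin(θ₃−θ₄)].
Numerator sine = +0.78043; denominator sine = -0.93728.
Result = 0.0349·7.749·(+0.78043) / (0.0888·(-0.93728)) = -2.5359 rad/s; magnitude 2.5359 rad/s.

2.54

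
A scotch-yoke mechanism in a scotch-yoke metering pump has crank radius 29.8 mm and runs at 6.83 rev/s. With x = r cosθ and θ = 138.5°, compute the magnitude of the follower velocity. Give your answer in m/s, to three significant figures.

ω = 42.91 rad/s (from 6.83 rev/s).
x = r cosθ ⇒ ẋ = −rω sinθ.
|v| = rω|sinθ| = 0.0298·42.91·|sin 138.5°| = 0.84739 m/s.

0.847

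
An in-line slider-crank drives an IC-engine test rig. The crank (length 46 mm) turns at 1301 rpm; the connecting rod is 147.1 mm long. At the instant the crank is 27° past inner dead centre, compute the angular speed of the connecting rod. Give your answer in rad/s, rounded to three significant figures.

38.3

ω = 136.2 rad/s (converted from 1301 rpm).
The rod makes angle φ with the slider axis where L sinφ = r sinθ; differentiating, L cosφ·φ̇ = r ω cosθ.
L cosφ = √(L² − r² sin²θ) = 0.14561 m.
|ω_rod| = r ω |cosθ| / √(L² − r² sin²θ) = 0.046·136.2·0.89101/0.14561 = 38.349 rad/s.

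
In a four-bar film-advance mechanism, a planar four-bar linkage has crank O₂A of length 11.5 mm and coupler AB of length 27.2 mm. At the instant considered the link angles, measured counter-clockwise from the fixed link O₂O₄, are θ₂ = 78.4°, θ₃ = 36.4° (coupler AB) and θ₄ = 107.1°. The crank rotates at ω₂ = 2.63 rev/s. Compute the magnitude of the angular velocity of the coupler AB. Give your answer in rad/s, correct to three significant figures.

3.55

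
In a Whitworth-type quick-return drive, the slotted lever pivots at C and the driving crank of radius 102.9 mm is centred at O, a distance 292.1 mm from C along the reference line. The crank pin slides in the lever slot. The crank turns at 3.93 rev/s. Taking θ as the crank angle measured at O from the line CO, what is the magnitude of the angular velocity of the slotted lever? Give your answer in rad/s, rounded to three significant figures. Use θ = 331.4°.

ω = 24.69 rad/s (from 3.93 rev/s).
Crank pin A relative to C: A = (d + r cosθ, r sinθ); lever angle φ = atan2(r sinθ, d + r cosθ).
Differentiating tanφ: φ̇ = rω(d cosθ + r)/(d² + r² + 2dr cosθ).
d² + r² + 2dr cosθ = |CA|² = 0.14869 m²;  d cosθ + r = +0.35936 m.
|ω_lever| = |0.1029·24.69·+0.35936| / 0.14869 = 6.1409 rad/s.

6.14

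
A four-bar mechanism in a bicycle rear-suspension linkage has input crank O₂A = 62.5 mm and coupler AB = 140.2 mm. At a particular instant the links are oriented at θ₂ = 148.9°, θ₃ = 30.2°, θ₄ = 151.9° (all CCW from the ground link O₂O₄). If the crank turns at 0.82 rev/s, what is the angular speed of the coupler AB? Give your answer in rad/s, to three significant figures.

ω₂ = 5.152 rad/s (from 0.82 rev/s).
Differentiating the loop-closure r₂e^{iθ₂}+r₃e^{iθ₃}=r₁+r₄e^{iθ₄} gives r₂ω₂e^{iθ₂}+r₃ω₃e^{iθ₃}=r₄ω₄e^{iθ₄}.
Eliminating the other unknown: ω₃ = r₂ω₂ sin(θ₄−θ₂) / [r₃ sin(θ₃−θ₄)].
Numerator sine = +0.05234; denominator sine = -0.85081.
Result = 0.0625·5.152·(+0.05234) / (0.1402·(-0.85081)) = -0.14128 rad/s; magnitude 0.14128 rad/s.

0.141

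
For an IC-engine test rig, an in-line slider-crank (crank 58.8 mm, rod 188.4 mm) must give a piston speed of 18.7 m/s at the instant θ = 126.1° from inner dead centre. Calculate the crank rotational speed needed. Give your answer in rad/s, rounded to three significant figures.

For an in-line slider-crank, |v_piston| = rω|sinθ|·[1 + r cosθ/√(L² − r² sin²θ)].
With r = 0.0588 m, L = 0.1884 m, θ = 126.1°: the bracketed kinematic factor |dx/dθ| = 0.038481 m.
ω = v/|dx/dθ| = 18.7/0.038481 = 485.95 rad/s.

486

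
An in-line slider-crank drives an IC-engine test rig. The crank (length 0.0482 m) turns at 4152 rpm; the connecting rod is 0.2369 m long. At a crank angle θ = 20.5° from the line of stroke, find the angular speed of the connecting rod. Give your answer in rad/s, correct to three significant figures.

83.1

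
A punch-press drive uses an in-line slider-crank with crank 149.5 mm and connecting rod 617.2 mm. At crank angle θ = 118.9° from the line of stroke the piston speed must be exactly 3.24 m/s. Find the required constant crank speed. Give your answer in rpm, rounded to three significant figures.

269

For an in-line slider-crank, |v_piston| = rω|sinθ|·[1 + r cosθ/√(L² − r² sin²θ)].
With r = 0.1495 m, L = 0.6172 m, θ = 118.9°: the bracketed kinematic factor |dx/dθ| = 0.1152 m.
ω = v/|dx/dθ| = 3.24/0.1152 = 28.124 rad/s.
N = 60ω/(2π) = 268.56 rpm.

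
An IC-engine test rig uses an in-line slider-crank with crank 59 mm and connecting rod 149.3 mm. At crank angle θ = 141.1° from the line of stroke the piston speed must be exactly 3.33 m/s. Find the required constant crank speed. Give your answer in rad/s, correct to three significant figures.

132

For an in-line slider-crank, |v_piston| = rω|sinθ|·[1 + r cosθ/√(L² − r² sin²θ)].
With r = 0.059 m, L = 0.1493 m, θ = 141.1°: the bracketed kinematic factor |dx/dθ| = 0.025287 m.
ω = v/|dx/dθ| = 3.33/0.025287 = 131.69 rad/s.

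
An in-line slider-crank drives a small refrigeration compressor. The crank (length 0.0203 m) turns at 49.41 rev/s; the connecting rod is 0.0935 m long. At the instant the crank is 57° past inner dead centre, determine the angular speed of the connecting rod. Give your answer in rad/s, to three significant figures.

ω = 310.5 rad/s (converted from 49.41 rev/s).
The rod makes angle φ with the slider axis where L sinφ = r sinθ; differentiating, L cosφ·φ̇ = r ω cosθ.
L cosφ = √(L² − r² sin²θ) = 0.091937 m.
|ω_rod| = r ω |cosθ| / √(L² − r² sin²θ) = 0.0203·310.5·0.54464/0.091937 = 37.334 rad/s.

37.3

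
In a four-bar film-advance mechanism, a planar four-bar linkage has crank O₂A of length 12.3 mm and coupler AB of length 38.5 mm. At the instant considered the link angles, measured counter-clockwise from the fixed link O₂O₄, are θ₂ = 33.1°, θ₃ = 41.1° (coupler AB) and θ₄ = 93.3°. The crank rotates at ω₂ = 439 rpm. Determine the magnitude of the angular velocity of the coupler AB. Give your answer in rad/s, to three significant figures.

ω₂ = 45.97 rad/s (from 439 rpm).
Differentiating the loop-closure r₂e^{iθ₂}+r₃e^{iθ₃}=r₁+r₄e^{iθ₄} gives r₂ω₂e^{iθ₂}+r₃ω₃e^{iθ₃}=r₄ω₄e^{iθ₄}.
Eliminating the other unknown: ω₃ = r₂ω₂ sin(θ₄−θ₂) / [r₃ sin(θ₃−θ₄)].
Numerator sine = +0.86777; denominator sine = -0.79016.
Result = 0.0123·45.97·(+0.86777) / (0.0385·(-0.79016)) = -16.13 rad/s; magnitude 16.13 rad/s.

16.1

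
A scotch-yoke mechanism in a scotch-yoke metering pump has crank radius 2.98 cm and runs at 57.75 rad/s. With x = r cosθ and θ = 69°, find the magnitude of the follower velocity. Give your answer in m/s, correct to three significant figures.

1.61

ω = 57.75 rad/s
x = r cosθ ⇒ ẋ = −rω sinθ.
|v| = rω|sinθ| = 0.0298·57.75·|sin 69°| = 1.6066 m/s.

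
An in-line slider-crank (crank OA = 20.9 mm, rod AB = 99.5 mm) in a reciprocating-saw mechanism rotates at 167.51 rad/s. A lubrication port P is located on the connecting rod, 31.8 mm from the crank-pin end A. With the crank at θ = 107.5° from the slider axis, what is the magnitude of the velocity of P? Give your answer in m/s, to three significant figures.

ω = 167.5 rad/s.  Crank-pin speed |V_A| = rω = 3.501 m/s, perpendicular to OA.
Rod angle: sinφ = −(r/L) sinθ ⇒ φ = -11.556°; ω_rod = −rω cosθ/√(L²−r²sin²θ) = +10.799 rad/s.
V_P = V_A + ω_rod × AP, with AP = 0.0318 m along the rod.
Components: V_Px = −rω sinθ − a·ω_rod·sinφ = -3.2701 m/s;  V_Py = rω cosθ + a·ω_rod·cosφ = -0.7163 m/s.
|V_P| = √(V_Px² + V_Py²) = 3.3477 m/s.

3.35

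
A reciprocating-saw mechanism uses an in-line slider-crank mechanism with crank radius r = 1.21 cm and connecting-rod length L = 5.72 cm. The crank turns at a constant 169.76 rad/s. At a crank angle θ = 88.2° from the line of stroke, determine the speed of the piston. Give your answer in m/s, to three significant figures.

2.07

ω = 169.8 rad/s
For an in-line slider-crank, x = r cosθ + √(L² − r² sin²θ), so v = −rω sinθ·[1 + r cosθ/√(L² − r² sin²θ)].
With r = 0.0121 m, L = 0.0572 m, θ = 88.2°: √(L² − r² sin²θ) = 0.055907 m.
v = −0.0121·169.8·0.99951·[1 + 0.0121·0.03141/0.055907] = -2.067 m/s.
|v| = 2.067 m/s.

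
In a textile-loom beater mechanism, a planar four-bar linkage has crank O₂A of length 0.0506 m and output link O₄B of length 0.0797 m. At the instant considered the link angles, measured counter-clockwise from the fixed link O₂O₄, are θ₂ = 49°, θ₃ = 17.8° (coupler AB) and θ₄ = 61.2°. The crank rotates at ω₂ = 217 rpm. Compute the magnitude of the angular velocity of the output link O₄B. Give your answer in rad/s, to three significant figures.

ω₂ = 22.72 rad/s (from 217 rpm).
Differentiating the loop-closure r₂e^{iθ₂}+r₃e^{iθ₃}=r₁+r₄e^{iθ₄} gives r₂ω₂e^{iθ₂}+r₃ω₃e^{iθ₃}=r₄ω₄e^{iθ₄}.
Eliminating the other unknown: ω₄ = r₂ω₂ sin(θ₂−θ₃) / [r₄ sin(θ₄−θ₃)].
Numerator sine = +0.51803; denominator sine = +0.68709.
Result = 0.0506·22.72·(+0.51803) / (0.0797·(+0.68709)) = +10.877 rad/s; magnitude 10.877 rad/s.

10.9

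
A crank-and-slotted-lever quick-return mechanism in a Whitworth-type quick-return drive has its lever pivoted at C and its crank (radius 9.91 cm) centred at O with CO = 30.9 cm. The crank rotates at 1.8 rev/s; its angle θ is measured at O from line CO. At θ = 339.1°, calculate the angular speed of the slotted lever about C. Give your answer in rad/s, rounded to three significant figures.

2.67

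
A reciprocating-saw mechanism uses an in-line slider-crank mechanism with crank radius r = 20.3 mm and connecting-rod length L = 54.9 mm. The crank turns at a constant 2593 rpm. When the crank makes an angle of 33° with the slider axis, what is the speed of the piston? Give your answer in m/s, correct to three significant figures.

ω = 2π·2593/60 = 271.5 rad/s
For an in-line slider-crank, x = r cosθ + √(L² − r² sin²θ), so v = −rω sinθ·[1 + r cosθ/√(L² − r² sin²θ)].
With r = 0.0203 m, L = 0.0549 m, θ = 33°: √(L² − r² sin²θ) = 0.053775 m.
v = −0.0203·271.5·0.54464·[1 + 0.0203·0.83867/0.053775] = -3.9527 m/s.
|v| = 3.9527 m/s.

3.95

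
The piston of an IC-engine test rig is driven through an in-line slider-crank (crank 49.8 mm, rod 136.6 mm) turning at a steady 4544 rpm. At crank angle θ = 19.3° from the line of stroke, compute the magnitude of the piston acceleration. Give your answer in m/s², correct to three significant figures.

ω = 2π·4544/60 = 475.8 rad/s
x(θ) = r cosθ + √(L² − r² sin²θ); with ω constant, a = ω²·d²x/dθ².
d²x/dθ² = −r cosθ − r²(cos2θ)/√u − r⁴ sin²2θ/(4u^{3/2}),  u = L² − r² sin²θ = 0.0183886 m².
Substituting r = 0.0498 m, L = 0.1366 m, θ = 19.3°: d²x/dθ² = -0.061534 m.
a = ω²·d²x/dθ² = (475.8)²·(-0.061534) = -13933 m/s²;  |a| = 13933 m/s².

13900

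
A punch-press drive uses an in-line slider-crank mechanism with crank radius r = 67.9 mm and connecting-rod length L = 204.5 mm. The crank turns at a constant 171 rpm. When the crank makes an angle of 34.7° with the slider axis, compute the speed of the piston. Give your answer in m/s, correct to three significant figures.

0.885

ω = 2π·171/60 = 17.91 rad/s
For an in-line slider-crank, x = r cosθ + √(L² − r² sin²θ), so v = −rω sinθ·[1 + r cosθ/√(L² − r² sin²θ)].
With r = 0.0679 m, L = 0.2045 m, θ = 34.7°: √(L² − r² sin²θ) = 0.20081 m.
v = −0.0679·17.91·0.56928·[1 + 0.0679·0.82214/0.20081] = -0.8846 m/s.
|v| = 0.8846 m/s.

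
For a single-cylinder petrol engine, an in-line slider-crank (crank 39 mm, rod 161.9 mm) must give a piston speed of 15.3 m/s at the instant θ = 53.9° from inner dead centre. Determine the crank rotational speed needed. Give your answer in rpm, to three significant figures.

For an in-line slider-crank, |v_piston| = rω|sinθ|·[1 + r cosθ/√(L² − r² sin²θ)].
With r = 0.039 m, L = 0.1619 m, θ = 53.9°: the bracketed kinematic factor |dx/dθ| = 0.036071 m.
ω = v/|dx/dθ| = 15.3/0.036071 = 424.16 rad/s.
N = 60ω/(2π) = 4050.4 rpm.

4050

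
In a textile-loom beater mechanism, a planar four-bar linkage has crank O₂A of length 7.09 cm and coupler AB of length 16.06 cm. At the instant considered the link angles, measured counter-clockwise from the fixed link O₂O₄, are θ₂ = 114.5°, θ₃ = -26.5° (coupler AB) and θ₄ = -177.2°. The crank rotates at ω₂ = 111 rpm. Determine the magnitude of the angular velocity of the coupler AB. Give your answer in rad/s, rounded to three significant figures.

9.74

ω₂ = 11.62 rad/s (from 111 rpm).
Differentiating the loop-closure r₂e^{iθ₂}+r₃e^{iθ₃}=r₁+r₄e^{iθ₄} gives r₂ω₂e^{iθ₂}+r₃ω₃e^{iθ₃}=r₄ω₄e^{iθ₄}.
Eliminating the other unknown: ω₃ = r₂ω₂ sin(θ₄−θ₂) / [r₃ sin(θ₃−θ₄)].
Numerator sine = +0.92913; denominator sine = +0.48938.
Result = 0.0709·11.62·(+0.92913) / (0.1606·(+0.48938)) = +9.7428 rad/s; magnitude 9.7428 rad/s.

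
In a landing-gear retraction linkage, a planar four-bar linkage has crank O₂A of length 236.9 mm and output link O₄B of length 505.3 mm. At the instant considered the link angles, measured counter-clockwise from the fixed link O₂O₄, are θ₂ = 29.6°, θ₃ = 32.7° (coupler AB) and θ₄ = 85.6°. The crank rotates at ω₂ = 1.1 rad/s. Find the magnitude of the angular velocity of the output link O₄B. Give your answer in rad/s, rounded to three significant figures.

ω₂ = 1.1 rad/s
Differentiating the loop-closure r₂e^{iθ₂}+r₃e^{iθ₃}=r₁+r₄e^{iθ₄} gives r₂ω₂e^{iθ₂}+r₃ω₃e^{iθ₃}=r₄ω₄e^{iθ₄}.
Eliminating the other unknown: ω₄ = r₂ω₂ sin(θ₂−θ₃) / [r₄ sin(θ₄−θ₃)].
Numerator sine = -0.05408; denominator sine = +0.79758.
Result = 0.2369·1.1·(-0.05408) / (0.5053·(+0.79758)) = -0.034967 rad/s; magnitude 0.034967 rad/s.

0.0350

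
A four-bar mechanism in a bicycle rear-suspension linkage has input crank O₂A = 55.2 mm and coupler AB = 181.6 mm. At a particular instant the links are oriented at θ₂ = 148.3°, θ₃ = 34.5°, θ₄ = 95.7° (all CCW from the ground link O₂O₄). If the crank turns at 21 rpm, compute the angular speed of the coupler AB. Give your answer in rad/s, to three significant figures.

0.606

ω₂ = 2.199 rad/s (from 21 rpm).
Differentiating the loop-closure r₂e^{iθ₂}+r₃e^{iθ₃}=r₁+r₄e^{iθ₄} gives r₂ω₂e^{iθ₂}+r₃ω₃e^{iθ₃}=r₄ω₄e^{iθ₄}.
Eliminating the other unknown: ω₃ = r₂ω₂ sin(θ₄−θ₂) / [r₃ sin(θ₃−θ₄)].
Numerator sine = -0.79441; denominator sine = -0.87631.
Result = 0.0552·2.199·(-0.79441) / (0.1816·(-0.87631)) = +0.60599 rad/s; magnitude 0.60599 rad/s.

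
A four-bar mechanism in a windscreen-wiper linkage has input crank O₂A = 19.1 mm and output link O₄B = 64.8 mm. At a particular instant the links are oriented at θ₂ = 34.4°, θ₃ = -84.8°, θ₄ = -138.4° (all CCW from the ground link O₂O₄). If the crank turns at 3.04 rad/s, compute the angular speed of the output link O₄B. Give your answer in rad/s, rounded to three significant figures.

ω₂ = 3.04 rad/s
Differentiating the loop-closure r₂e^{iθ₂}+r₃e^{iθ₃}=r₁+r₄e^{iθ₄} gives r₂ω₂e^{iθ₂}+r₃ω₃e^{iθ₃}=r₄ω₄e^{iθ₄}.
Eliminating the other unknown: ω₄ = r₂ω₂ sin(θ₂−θ₃) / [r₄ sin(θ₄−θ₃)].
Numerator sine = +0.87292; denominator sine = -0.80489.
Result = 0.0191·3.04·(+0.87292) / (0.0648·(-0.80489)) = -0.97178 rad/s; magnitude 0.97178 rad/s.

0.972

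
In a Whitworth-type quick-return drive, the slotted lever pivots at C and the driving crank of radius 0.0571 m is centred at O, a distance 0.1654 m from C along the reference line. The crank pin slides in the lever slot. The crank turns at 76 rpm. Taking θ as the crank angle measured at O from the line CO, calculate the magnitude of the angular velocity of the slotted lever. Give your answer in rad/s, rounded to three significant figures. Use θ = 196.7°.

3.68

ω = 7.959 rad/s (from 76 rpm).
Crank pin A relative to C: A = (d + r cosθ, r sinθ); lever angle φ = atan2(r sinθ, d + r cosθ).
Differentiating tanφ: φ̇ = rω(d cosθ + r)/(d² + r² + 2dr cosθ).
d² + r² + 2dr cosθ = |CA|² = 0.0125256 m²;  d cosθ + r = -0.10132 m.
|ω_lever| = |0.0571·7.959·-0.10132| / 0.0125256 = 3.6761 rad/s.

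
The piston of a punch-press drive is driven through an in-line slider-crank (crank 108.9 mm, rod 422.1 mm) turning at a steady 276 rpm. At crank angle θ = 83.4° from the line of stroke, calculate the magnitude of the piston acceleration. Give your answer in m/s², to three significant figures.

ω = 2π·276/60 = 28.9 rad/s
x(θ) = r cosθ + √(L² − r² sin²θ); with ω constant, a = ω²·d²x/dθ².
d²x/dθ² = −r cosθ − r²(cos2θ)/√u − r⁴ sin²2θ/(4u^{3/2}),  u = L² − r² sin²θ = 0.166466 m².
Substituting r = 0.1089 m, L = 0.4221 m, θ = 83.4°: d²x/dθ² = +0.015755 m.
a = ω²·d²x/dθ² = (28.9)²·(+0.015755) = +13.161 m/s²;  |a| = 13.161 m/s².

13.2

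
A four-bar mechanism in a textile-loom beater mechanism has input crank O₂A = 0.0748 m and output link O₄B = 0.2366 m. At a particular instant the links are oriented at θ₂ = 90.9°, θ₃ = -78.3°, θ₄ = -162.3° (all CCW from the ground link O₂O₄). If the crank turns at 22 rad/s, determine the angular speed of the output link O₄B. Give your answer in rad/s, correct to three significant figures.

1.31

ω₂ = 22 rad/s
Differentiating the loop-closure r₂e^{iθ₂}+r₃e^{iθ₃}=r₁+r₄e^{iθ₄} gives r₂ω₂e^{iθ₂}+r₃ω₃e^{iθ₃}=r₄ω₄e^{iθ₄}.
Eliminating the other unknown: ω₄ = r₂ω₂ sin(θ₂−θ₃) / [r₄ sin(θ₄−θ₃)].
Numerator sine = +0.18738; denominator sine = -0.99452.
Result = 0.0748·22·(+0.18738) / (0.2366·(-0.99452)) = -1.3105 rad/s; magnitude 1.3105 rad/s.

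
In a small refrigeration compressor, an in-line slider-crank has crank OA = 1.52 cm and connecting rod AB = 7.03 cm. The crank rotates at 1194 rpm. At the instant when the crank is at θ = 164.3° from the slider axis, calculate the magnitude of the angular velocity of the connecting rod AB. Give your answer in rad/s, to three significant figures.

26.1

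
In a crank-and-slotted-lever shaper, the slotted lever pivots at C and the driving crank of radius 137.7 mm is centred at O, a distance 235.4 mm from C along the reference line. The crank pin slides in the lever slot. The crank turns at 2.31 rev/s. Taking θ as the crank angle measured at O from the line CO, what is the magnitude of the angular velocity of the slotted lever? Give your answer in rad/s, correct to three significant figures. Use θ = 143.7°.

4.70

ω = 14.51 rad/s (from 2.31 rev/s).
Crank pin A relative to C: A = (d + r cosθ, r sinθ); lever angle φ = atan2(r sinθ, d + r cosθ).
Differentiating tanφ: φ̇ = rω(d cosθ + r)/(d² + r² + 2dr cosθ).
d² + r² + 2dr cosθ = |CA|² = 0.0221268 m²;  d cosθ + r = -0.052016 m.
|ω_lever| = |0.1377·14.51·-0.052016| / 0.0221268 = 4.6983 rad/s.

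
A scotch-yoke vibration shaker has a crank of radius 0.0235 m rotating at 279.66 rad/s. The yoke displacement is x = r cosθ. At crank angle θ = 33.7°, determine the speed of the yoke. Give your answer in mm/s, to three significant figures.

3650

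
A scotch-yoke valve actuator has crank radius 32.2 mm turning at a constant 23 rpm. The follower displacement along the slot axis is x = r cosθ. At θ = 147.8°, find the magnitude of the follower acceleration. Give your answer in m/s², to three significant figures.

0.158

ω = 2.409 rad/s (from 23 rpm).
x = r cosθ ⇒ ẍ = −rω² cosθ (ω constant).
|a| = rω²|cosθ| = 0.0322·(2.409)²·|cos 147.8°| = 0.15807 m/s².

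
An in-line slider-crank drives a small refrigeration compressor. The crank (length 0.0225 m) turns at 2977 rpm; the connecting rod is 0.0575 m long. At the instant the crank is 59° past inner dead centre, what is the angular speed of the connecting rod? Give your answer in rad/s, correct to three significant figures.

ω = 311.8 rad/s (converted from 2977 rpm).
The rod makes angle φ with the slider axis where L sinφ = r sinθ; differentiating, L cosφ·φ̇ = r ω cosθ.
L cosφ = √(L² − r² sin²θ) = 0.054169 m.
|ω_rod| = r ω |cosθ| / √(L² − r² sin²θ) = 0.0225·311.8·0.51504/0.054169 = 66.693 rad/s.

66.7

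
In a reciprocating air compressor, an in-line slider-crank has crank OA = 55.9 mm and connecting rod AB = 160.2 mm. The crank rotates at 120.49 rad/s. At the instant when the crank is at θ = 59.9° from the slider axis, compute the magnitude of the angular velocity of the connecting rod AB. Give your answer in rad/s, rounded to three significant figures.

22.1

ω = 120.5 rad/s
The rod makes angle φ with the slider axis where L sinφ = r sinθ; differentiating, L cosφ·φ̇ = r ω cosθ.
L cosφ = √(L² − r² sin²θ) = 0.15273 m.
|ω_rod| = r ω |cosθ| / √(L² − r² sin²θ) = 0.0559·120.5·0.50151/0.15273 = 22.117 rad/s.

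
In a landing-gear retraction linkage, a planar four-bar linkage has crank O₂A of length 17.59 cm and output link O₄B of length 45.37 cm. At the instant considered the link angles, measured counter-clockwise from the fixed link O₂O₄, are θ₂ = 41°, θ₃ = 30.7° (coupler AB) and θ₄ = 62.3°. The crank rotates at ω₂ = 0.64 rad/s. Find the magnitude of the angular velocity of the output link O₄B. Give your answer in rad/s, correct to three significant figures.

ω₂ = 0.64 rad/s
Differentiating the loop-closure r₂e^{iθ₂}+r₃e^{iθ₃}=r₁+r₄e^{iθ₄} gives r₂ω₂e^{iθ₂}+r₃ω₃e^{iθ₃}=r₄ω₄e^{iθ₄}.
Eliminating the other unknown: ω₄ = r₂ω₂ sin(θ₂−θ₃) / [r₄ sin(θ₄−θ₃)].
Numerator sine = +0.17880; denominator sine = +0.52399.
Result = 0.1759·0.64·(+0.17880) / (0.4537·(+0.52399)) = +0.08467 rad/s; magnitude 0.08467 rad/s.

0.0847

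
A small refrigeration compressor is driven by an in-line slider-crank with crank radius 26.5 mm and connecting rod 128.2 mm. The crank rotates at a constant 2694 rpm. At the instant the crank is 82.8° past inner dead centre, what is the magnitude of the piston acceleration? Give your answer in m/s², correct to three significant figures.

ω = 2π·2694/60 = 282.1 rad/s
x(θ) = r cosθ + √(L² − r² sin²θ); with ω constant, a = ω²·d²x/dθ².
d²x/dθ² = −r cosθ − r²(cos2θ)/√u − r⁴ sin²2θ/(4u^{3/2}),  u = L² − r² sin²θ = 0.015744 m².
Substituting r = 0.0265 m, L = 0.1282 m, θ = 82.8°: d²x/dθ² = +0.0020957 m.
a = ω²·d²x/dθ² = (282.1)²·(+0.0020957) = +166.79 m/s²;  |a| = 166.79 m/s².

167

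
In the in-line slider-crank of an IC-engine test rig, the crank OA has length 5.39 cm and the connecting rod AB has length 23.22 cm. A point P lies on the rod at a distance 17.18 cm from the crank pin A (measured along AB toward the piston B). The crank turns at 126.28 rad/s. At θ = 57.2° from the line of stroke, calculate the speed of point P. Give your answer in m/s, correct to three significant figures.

6.34

ω = 126.3 rad/s.  Crank-pin speed |V_A| = rω = 6.8065 m/s, perpendicular to OA.
Rod angle: sinφ = −(r/L) sinθ ⇒ φ = -11.252°; ω_rod = −rω cosθ/√(L²−r²sin²θ) = -16.19 rad/s.
V_P = V_A + ω_rod × AP, with AP = 0.1718 m along the rod.
Components: V_Px = −rω sinθ − a·ω_rod·sinφ = -6.264 m/s;  V_Py = rω cosθ + a·ω_rod·cosφ = +0.9591 m/s.
|V_P| = √(V_Px² + V_Py²) = 6.337 m/s.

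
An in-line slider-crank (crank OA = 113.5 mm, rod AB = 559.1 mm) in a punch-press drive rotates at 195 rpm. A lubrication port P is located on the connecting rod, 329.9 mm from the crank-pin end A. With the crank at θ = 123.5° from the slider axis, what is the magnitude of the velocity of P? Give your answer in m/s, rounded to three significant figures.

1.88

ω = 20.42 rad/s.  Crank-pin speed |V_A| = rω = 2.3177 m/s, perpendicular to OA.
Rod angle: sinφ = −(r/L) sinθ ⇒ φ = -9.746°; ω_rod = −rω cosθ/√(L²−r²sin²θ) = +2.3215 rad/s.
V_P = V_A + ω_rod × AP, with AP = 0.3299 m along the rod.
Components: V_Px = −rω sinθ − a·ω_rod·sinφ = -1.8031 m/s;  V_Py = rω cosθ + a·ω_rod·cosφ = -0.52441 m/s.
|V_P| = √(V_Px² + V_Py²) = 1.8778 m/s.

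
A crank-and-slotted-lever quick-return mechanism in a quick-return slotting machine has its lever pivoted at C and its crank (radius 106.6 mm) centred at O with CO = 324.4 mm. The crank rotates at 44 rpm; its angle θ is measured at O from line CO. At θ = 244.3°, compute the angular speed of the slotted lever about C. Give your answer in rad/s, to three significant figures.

ω = 4.608 rad/s (from 44 rpm).
Crank pin A relative to C: A = (d + r cosθ, r sinθ); lever angle φ = atan2(r sinθ, d + r cosθ).
Differentiating tanφ: φ̇ = rω(d cosθ + r)/(d² + r² + 2dr cosθ).
d² + r² + 2dr cosθ = |CA|² = 0.0866062 m²;  d cosθ + r = -0.034079 m.
|ω_lever| = |0.1066·4.608·-0.034079| / 0.0866062 = 0.19328 rad/s.

0.193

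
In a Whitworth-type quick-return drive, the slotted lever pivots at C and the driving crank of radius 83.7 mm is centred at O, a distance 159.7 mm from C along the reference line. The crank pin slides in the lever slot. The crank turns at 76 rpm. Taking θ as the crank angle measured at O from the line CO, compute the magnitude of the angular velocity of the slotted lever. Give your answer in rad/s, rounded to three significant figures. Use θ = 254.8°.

ω = 7.959 rad/s (from 76 rpm).
Crank pin A relative to C: A = (d + r cosθ, r sinθ); lever angle φ = atan2(r sinθ, d + r cosθ).
Differentiating tanφ: φ̇ = rω(d cosθ + r)/(d² + r² + 2dr cosθ).
d² + r² + 2dr cosθ = |CA|² = 0.0255005 m²;  d cosθ + r = +0.041828 m.
|ω_lever| = |0.0837·7.959·+0.041828| / 0.0255005 = 1.0927 rad/s.

1.09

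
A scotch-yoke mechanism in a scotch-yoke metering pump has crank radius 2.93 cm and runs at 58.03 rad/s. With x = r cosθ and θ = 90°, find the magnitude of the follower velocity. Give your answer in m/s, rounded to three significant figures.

ω = 58.03 rad/s
x = r cosθ ⇒ ẋ = −rω sinθ.
|v| = rω|sinθ| = 0.0293·58.03·|sin 90°| = 1.7003 m/s.

1.70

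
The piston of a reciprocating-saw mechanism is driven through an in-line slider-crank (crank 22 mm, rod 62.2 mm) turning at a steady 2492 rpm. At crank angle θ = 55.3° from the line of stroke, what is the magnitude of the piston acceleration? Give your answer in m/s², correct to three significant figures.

675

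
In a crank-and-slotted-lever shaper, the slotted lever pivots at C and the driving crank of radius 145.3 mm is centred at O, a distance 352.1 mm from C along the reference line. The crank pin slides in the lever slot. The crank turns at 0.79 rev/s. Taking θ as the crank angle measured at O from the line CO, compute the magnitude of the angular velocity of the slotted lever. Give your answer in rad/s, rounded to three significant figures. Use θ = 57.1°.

ω = 4.964 rad/s (from 0.79 rev/s).
Crank pin A relative to C: A = (d + r cosθ, r sinθ); lever angle φ = atan2(r sinθ, d + r cosθ).
Differentiating tanφ: φ̇ = rω(d cosθ + r)/(d² + r² + 2dr cosθ).
d² + r² + 2dr cosθ = |CA|² = 0.200664 m²;  d cosθ + r = +0.33655 m.
|ω_lever| = |0.1453·4.964·+0.33655| / 0.200664 = 1.2096 rad/s.

1.21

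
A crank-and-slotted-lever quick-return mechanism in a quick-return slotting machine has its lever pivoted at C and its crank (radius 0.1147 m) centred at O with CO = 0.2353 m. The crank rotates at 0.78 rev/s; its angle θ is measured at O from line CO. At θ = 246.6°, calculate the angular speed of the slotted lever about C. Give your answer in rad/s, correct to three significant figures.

0.254

ω = 4.901 rad/s (from 0.78 rev/s).
Crank pin A relative to C: A = (d + r cosθ, r sinθ); lever angle φ = atan2(r sinθ, d + r cosθ).
Differentiating tanφ: φ̇ = rω(d cosθ + r)/(d² + r² + 2dr cosθ).
d² + r² + 2dr cosθ = |CA|² = 0.047085 m²;  d cosθ + r = +0.021251 m.
|ω_lever| = |0.1147·4.901·+0.021251| / 0.047085 = 0.25371 rad/s.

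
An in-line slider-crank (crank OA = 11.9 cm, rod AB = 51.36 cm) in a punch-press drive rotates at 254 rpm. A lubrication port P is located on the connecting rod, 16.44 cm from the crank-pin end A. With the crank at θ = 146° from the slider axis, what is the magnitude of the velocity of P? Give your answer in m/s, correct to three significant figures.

ω = 26.6 rad/s.  Crank-pin speed |V_A| = rω = 3.1653 m/s, perpendicular to OA.
Rod angle: sinφ = −(r/L) sinθ ⇒ φ = -7.444°; ω_rod = −rω cosθ/√(L²−r²sin²θ) = +5.1527 rad/s.
V_P = V_A + ω_rod × AP, with AP = 0.1644 m along the rod.
Components: V_Px = −rω sinθ − a·ω_rod·sinφ = -1.6602 m/s;  V_Py = rω cosθ + a·ω_rod·cosφ = -1.7842 m/s.
|V_P| = √(V_Px² + V_Py²) = 2.4371 m/s.

2.44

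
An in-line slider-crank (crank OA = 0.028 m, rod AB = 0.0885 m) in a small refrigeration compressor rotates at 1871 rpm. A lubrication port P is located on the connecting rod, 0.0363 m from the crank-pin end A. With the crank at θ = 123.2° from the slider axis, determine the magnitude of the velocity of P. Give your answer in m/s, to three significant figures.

ω = 195.9 rad/s.  Crank-pin speed |V_A| = rω = 5.4861 m/s, perpendicular to OA.
Rod angle: sinφ = −(r/L) sinθ ⇒ φ = -15.351°; ω_rod = −rω cosθ/√(L²−r²sin²θ) = +35.199 rad/s.
V_P = V_A + ω_rod × AP, with AP = 0.0363 m along the rod.
Components: V_Px = −rω sinθ − a·ω_rod·sinφ = -4.2523 m/s;  V_Py = rω cosθ + a·ω_rod·cosφ = -1.7718 m/s.
|V_P| = √(V_Px² + V_Py²) = 4.6066 m/s.

4.61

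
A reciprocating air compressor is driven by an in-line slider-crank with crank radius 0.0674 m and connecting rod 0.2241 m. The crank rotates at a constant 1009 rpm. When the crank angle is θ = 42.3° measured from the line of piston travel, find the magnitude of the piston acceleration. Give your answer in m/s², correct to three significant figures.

ω = 2π·1009/60 = 105.7 rad/s
x(θ) = r cosθ + √(L² − r² sin²θ); with ω constant, a = ω²·d²x/dθ².
d²x/dθ² = −r cosθ − r²(cos2θ)/√u − r⁴ sin²2θ/(4u^{3/2}),  u = L² − r² sin²θ = 0.0481632 m².
Substituting r = 0.0674 m, L = 0.2241 m, θ = 42.3°: d²x/dθ² = -0.052283 m.
a = ω²·d²x/dθ² = (105.7)²·(-0.052283) = -583.71 m/s²;  |a| = 583.71 m/s².

584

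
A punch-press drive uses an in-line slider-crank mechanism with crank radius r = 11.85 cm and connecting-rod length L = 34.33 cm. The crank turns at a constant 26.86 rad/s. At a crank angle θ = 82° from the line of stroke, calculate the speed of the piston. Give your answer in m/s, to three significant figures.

ω = 26.86 rad/s
For an in-line slider-crank, x = r cosθ + √(L² − r² sin²θ), so v = −rω sinθ·[1 + r cosθ/√(L² − r² sin²θ)].
With r = 0.1185 m, L = 0.3433 m, θ = 82°: √(L² − r² sin²θ) = 0.32262 m.
v = −0.1185·26.86·0.99027·[1 + 0.1185·0.13917/0.32262] = -3.3131 m/s.
|v| = 3.3131 m/s.

3.31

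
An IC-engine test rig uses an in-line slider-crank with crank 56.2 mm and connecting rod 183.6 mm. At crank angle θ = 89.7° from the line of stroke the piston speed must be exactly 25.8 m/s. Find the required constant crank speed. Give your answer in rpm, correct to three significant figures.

4380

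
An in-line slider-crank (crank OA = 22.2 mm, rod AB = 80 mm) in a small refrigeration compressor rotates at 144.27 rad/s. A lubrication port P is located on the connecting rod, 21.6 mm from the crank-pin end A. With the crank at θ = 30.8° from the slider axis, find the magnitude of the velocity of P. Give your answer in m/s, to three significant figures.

2.66

ω = 144.3 rad/s.  Crank-pin speed |V_A| = rω = 3.2028 m/s, perpendicular to OA.
Rod angle: sinφ = −(r/L) sinθ ⇒ φ = -8.169°; ω_rod = −rω cosθ/√(L²−r²sin²θ) = -34.741 rad/s.
V_P = V_A + ω_rod × AP, with AP = 0.0216 m along the rod.
Components: V_Px = −rω sinθ − a·ω_rod·sinφ = -1.7466 m/s;  V_Py = rω cosθ + a·ω_rod·cosφ = +2.0083 m/s.
|V_P| = √(V_Px² + V_Py²) = 2.6615 m/s.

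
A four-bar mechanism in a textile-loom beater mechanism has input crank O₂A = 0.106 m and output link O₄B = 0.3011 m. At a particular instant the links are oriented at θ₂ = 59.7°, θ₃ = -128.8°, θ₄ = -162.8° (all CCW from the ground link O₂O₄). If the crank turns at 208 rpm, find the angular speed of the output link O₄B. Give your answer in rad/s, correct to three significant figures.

2.03

ω₂ = 21.78 rad/s (from 208 rpm).
Differentiating the loop-closure r₂e^{iθ₂}+r₃e^{iθ₃}=r₁+r₄e^{iθ₄} gives r₂ω₂e^{iθ₂}+r₃ω₃e^{iθ₃}=r₄ω₄e^{iθ₄}.
Eliminating the other unknown: ω₄ = r₂ω₂ sin(θ₂−θ₃) / [r₄ sin(θ₄−θ₃)].
Numerator sine = -0.14781; denominator sine = -0.55919.
Result = 0.106·21.78·(-0.14781) / (0.3011·(-0.55919)) = +2.0269 rad/s; magnitude 2.0269 rad/s.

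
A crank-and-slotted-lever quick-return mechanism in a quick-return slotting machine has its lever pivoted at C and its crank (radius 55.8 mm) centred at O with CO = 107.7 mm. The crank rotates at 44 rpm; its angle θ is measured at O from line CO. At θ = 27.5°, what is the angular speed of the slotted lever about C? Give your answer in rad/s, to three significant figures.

1.53

ω = 4.608 rad/s (from 44 rpm).
Crank pin A relative to C: A = (d + r cosθ, r sinθ); lever angle φ = atan2(r sinθ, d + r cosθ).
Differentiating tanφ: φ̇ = rω(d cosθ + r)/(d² + r² + 2dr cosθ).
d² + r² + 2dr cosθ = |CA|² = 0.0253742 m²;  d cosθ + r = +0.15133 m.
|ω_lever| = |0.0558·4.608·+0.15133| / 0.0253742 = 1.5334 rad/s.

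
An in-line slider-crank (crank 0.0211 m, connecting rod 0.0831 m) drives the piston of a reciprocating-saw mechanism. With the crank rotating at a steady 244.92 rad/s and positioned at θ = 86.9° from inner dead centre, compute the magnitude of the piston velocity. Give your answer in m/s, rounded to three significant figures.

ω = 244.9 rad/s
For an in-line slider-crank, x = r cosθ + √(L² − r² sin²θ), so v = −rω sinθ·[1 + r cosθ/√(L² − r² sin²θ)].
With r = 0.0211 m, L = 0.0831 m, θ = 86.9°: √(L² − r² sin²θ) = 0.080385 m.
v = −0.0211·244.9·0.99854·[1 + 0.0211·0.05408/0.080385] = -5.2335 m/s.
|v| = 5.2335 m/s.

5.23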